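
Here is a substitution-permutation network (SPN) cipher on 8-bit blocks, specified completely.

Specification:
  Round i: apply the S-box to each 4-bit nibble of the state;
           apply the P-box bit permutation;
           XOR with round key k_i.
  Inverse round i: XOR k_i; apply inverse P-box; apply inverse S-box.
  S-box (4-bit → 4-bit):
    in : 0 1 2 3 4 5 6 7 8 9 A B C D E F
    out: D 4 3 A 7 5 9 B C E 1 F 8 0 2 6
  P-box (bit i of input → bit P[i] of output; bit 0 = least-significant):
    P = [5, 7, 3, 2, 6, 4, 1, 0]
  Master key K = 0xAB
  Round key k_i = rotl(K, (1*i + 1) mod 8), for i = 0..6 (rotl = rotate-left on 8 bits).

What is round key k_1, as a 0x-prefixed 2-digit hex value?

K = 0xAB
k_0 = rotl(K, (1*0+1) mod 8) = rotl(K, 1) = 0x57
k_1 = rotl(K, (1*1+1) mod 8) = rotl(K, 2) = 0xAE

0xAE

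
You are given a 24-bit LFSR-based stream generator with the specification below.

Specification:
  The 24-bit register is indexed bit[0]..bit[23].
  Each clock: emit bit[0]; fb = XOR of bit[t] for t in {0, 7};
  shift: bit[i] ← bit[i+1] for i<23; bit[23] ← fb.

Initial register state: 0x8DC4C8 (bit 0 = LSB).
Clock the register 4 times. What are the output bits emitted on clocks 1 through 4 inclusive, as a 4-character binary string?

0001

reg_0 = 0x8DC4C8
clock 1: out=0, reg = 0xC6E264
clock 2: out=0, reg = 0x637132
clock 3: out=0, reg = 0x31B899
clock 4: out=1, reg = 0x18DC4C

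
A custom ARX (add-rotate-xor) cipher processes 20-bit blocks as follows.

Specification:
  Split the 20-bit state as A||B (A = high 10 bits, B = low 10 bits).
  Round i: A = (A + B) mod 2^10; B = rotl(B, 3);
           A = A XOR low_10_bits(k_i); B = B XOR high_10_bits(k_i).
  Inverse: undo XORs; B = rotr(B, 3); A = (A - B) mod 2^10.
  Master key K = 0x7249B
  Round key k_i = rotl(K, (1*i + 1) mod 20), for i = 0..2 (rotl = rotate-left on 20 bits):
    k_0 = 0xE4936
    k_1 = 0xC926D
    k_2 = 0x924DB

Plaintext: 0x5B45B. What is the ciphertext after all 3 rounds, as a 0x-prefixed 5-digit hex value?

0x501FB

s_0 = plaintext = 0x5B45B
s_1 = Round(s_0, k_0) = 0x3F94A
s_2 = Round(s_1, k_1) = 0x09576
s_3 = Round(s_2, k_2) = 0x501FB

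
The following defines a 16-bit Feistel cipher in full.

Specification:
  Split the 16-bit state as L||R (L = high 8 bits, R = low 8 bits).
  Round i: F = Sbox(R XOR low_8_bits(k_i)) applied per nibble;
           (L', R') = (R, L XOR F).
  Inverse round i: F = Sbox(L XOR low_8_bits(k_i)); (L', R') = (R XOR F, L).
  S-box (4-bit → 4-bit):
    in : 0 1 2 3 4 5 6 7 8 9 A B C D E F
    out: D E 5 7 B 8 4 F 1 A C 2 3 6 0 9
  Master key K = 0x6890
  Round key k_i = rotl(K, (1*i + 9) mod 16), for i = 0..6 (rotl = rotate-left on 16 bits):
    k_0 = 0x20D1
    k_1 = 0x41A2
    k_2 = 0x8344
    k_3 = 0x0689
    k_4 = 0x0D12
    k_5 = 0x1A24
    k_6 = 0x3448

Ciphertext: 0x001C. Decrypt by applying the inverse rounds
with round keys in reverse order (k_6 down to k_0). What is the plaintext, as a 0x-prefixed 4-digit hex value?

0xC18E

s_0 = ciphertext = 0x001C
s_1 = InvRound(s_0, k_6) = 0xAD00
s_2 = InvRound(s_1, k_5) = 0x1AAD
s_3 = InvRound(s_2, k_4) = 0x7C1A
s_4 = InvRound(s_3, k_3) = 0x827C
s_5 = InvRound(s_4, k_2) = 0x4882
s_6 = InvRound(s_5, k_1) = 0x8E48
s_7 = InvRound(s_6, k_0) = 0xC18E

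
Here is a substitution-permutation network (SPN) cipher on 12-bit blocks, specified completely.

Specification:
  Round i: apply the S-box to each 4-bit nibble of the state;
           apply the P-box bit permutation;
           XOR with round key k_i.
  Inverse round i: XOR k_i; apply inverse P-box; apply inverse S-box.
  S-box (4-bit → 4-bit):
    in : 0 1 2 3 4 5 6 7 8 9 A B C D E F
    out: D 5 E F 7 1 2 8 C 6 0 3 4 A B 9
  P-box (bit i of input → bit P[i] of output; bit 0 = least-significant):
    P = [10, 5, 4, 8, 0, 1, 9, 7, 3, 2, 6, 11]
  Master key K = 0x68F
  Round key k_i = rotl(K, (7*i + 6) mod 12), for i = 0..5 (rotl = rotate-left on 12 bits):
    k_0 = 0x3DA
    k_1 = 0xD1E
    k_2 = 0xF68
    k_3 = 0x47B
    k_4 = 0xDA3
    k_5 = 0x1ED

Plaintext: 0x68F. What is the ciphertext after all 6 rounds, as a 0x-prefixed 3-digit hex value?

s_0 = plaintext = 0x68F
s_1 = Round(s_0, k_0) = 0x45E
s_2 = Round(s_1, k_1) = 0x873
s_3 = Round(s_2, k_2) = 0x298
s_4 = Round(s_3, k_3) = 0xF2D
s_5 = Round(s_4, k_4) = 0x609
s_6 = Round(s_5, k_5) = 0x358

0x358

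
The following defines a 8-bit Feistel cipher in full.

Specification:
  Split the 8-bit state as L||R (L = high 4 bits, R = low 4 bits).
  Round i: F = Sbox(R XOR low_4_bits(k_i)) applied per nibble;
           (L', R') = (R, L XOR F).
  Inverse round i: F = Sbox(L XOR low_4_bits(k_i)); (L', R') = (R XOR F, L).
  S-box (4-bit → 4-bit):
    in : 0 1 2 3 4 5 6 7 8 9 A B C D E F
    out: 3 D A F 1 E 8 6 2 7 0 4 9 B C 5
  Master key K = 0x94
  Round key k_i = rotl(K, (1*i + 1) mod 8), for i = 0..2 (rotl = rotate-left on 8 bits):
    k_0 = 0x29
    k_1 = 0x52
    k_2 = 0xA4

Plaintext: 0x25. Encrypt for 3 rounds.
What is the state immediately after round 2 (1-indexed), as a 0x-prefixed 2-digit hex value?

0xB2

s_0 = plaintext = 0x25
s_1 = Round(s_0, k_0) = 0x5B
s_2 = Round(s_1, k_1) = 0xB2
s_3 = Round(s_2, k_2) = 0x23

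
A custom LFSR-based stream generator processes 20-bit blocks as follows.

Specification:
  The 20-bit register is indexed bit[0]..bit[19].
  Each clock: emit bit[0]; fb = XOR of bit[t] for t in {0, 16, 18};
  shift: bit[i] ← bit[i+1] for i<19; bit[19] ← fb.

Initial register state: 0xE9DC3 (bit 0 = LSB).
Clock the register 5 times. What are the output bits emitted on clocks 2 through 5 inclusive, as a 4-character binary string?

reg_0 = 0xE9DC3
clock 1: out=1, reg = 0x74EE1
clock 2: out=1, reg = 0xBA770
clock 3: out=0, reg = 0xDD3B8
clock 4: out=0, reg = 0x6E9DC
clock 5: out=0, reg = 0xB74EE

1000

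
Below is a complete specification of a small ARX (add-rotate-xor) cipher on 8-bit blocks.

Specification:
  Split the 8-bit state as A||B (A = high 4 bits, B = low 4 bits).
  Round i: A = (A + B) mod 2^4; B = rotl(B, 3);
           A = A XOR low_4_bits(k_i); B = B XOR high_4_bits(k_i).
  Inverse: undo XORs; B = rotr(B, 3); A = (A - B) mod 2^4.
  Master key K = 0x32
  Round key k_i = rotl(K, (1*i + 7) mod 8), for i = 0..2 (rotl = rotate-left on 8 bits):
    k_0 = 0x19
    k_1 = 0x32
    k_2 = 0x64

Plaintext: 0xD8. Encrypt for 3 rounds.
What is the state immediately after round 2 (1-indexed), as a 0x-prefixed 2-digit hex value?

s_0 = plaintext = 0xD8
s_1 = Round(s_0, k_0) = 0xC5
s_2 = Round(s_1, k_1) = 0x39
s_3 = Round(s_2, k_2) = 0x8A

0x39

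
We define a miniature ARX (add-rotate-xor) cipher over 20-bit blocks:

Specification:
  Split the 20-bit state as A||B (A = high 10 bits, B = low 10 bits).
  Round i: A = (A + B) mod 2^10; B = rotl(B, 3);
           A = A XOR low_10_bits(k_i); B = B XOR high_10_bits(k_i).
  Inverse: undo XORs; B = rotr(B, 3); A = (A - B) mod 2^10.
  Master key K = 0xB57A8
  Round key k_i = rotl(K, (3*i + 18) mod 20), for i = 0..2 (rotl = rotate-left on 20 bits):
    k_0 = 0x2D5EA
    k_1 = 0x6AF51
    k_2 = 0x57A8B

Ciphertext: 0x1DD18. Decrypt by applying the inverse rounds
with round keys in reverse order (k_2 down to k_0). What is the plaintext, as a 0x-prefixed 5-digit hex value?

0xA3CAC

s_0 = ciphertext = 0x1DD18
s_1 = InvRound(s_0, k_2) = 0xFD308
s_2 = InvRound(s_1, k_1) = 0xB45D4
s_3 = InvRound(s_2, k_0) = 0xA3CAC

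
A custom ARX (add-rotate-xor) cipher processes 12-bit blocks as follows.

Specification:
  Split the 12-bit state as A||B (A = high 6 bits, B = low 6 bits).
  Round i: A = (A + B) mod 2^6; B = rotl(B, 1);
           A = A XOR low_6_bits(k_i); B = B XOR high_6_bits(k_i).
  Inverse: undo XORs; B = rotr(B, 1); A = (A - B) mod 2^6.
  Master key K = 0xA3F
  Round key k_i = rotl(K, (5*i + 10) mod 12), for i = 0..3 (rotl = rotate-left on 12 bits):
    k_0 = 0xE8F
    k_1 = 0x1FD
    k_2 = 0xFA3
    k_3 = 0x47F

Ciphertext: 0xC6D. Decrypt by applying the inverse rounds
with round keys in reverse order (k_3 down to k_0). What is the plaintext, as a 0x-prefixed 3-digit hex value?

s_0 = ciphertext = 0xC6D
s_1 = InvRound(s_0, k_3) = 0xC1E
s_2 = InvRound(s_1, k_2) = 0x0D0
s_3 = InvRound(s_2, k_1) = 0x4EB
s_4 = InvRound(s_3, k_0) = 0xD28

0xD28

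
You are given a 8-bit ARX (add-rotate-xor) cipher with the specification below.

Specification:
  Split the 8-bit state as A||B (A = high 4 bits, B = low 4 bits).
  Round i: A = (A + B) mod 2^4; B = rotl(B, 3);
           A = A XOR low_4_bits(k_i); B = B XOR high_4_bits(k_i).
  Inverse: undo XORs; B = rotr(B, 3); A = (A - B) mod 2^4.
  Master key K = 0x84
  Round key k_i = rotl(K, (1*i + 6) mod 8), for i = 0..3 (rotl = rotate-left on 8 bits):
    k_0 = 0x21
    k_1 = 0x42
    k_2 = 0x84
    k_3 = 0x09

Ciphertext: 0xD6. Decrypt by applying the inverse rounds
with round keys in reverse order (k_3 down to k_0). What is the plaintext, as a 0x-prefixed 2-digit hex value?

s_0 = ciphertext = 0xD6
s_1 = InvRound(s_0, k_3) = 0x8C
s_2 = InvRound(s_1, k_2) = 0x48
s_3 = InvRound(s_2, k_1) = 0xD9
s_4 = InvRound(s_3, k_0) = 0x57

0x57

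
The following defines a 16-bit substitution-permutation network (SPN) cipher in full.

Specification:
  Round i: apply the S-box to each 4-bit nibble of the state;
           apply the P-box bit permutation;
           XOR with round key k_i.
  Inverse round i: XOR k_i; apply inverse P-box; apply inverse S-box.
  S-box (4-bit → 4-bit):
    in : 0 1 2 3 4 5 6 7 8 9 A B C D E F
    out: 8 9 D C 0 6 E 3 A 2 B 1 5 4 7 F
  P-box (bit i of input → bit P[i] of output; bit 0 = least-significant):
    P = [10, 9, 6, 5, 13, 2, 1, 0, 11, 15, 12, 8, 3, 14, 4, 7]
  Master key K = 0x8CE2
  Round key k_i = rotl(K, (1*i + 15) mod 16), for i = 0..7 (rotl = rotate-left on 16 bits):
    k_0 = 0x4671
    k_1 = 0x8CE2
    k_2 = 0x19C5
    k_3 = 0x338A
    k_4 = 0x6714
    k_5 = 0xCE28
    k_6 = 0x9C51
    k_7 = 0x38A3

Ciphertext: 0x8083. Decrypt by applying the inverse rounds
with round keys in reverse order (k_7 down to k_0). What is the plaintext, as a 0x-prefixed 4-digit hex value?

0x1A13

s_0 = ciphertext = 0x8083
s_1 = InvRound(s_0, k_7) = 0x4EB0
s_2 = InvRound(s_1, k_6) = 0x8506
s_3 = InvRound(s_2, k_5) = 0x7158
s_4 = InvRound(s_3, k_4) = 0xBD9E
s_5 = InvRound(s_4, k_3) = 0xD797
s_6 = InvRound(s_5, k_2) = 0x57DE
s_7 = InvRound(s_6, k_1) = 0xEF98
s_8 = InvRound(s_7, k_0) = 0x1A13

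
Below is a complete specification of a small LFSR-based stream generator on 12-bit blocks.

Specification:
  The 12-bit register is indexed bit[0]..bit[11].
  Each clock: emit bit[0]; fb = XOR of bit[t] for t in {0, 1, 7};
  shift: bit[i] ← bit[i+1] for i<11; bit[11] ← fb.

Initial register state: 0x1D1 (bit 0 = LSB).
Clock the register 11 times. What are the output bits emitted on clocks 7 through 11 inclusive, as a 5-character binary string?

reg_0 = 0x1D1
clock 1: out=1, reg = 0x0E8
clock 2: out=0, reg = 0x874
clock 3: out=0, reg = 0x43A
clock 4: out=0, reg = 0xA1D
clock 5: out=1, reg = 0xD0E
clock 6: out=0, reg = 0xE87
clock 7: out=1, reg = 0xF43
clock 8: out=1, reg = 0x7A1
clock 9: out=1, reg = 0x3D0
clock 10: out=0, reg = 0x9E8
clock 11: out=0, reg = 0xCF4

11100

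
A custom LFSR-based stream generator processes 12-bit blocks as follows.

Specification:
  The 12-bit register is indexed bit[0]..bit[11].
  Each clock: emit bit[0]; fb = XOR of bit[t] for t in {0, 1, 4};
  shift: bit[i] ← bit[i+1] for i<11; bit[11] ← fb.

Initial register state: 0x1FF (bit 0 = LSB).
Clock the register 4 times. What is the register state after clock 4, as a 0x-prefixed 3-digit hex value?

reg_0 = 0x1FF
clock 1: out=1, reg = 0x8FF
clock 2: out=1, reg = 0xC7F
clock 3: out=1, reg = 0xE3F
clock 4: out=1, reg = 0xF1F

0xF1F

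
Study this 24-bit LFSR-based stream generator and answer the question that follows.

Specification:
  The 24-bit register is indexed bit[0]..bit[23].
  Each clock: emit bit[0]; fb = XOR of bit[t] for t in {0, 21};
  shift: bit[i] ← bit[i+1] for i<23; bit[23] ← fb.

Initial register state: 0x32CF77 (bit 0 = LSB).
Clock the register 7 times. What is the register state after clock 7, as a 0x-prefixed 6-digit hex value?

0x8C659E

reg_0 = 0x32CF77
clock 1: out=1, reg = 0x1967BB
clock 2: out=1, reg = 0x8CB3DD
clock 3: out=1, reg = 0xC659EE
clock 4: out=0, reg = 0x632CF7
clock 5: out=1, reg = 0x31967B
clock 6: out=1, reg = 0x18CB3D
clock 7: out=1, reg = 0x8C659E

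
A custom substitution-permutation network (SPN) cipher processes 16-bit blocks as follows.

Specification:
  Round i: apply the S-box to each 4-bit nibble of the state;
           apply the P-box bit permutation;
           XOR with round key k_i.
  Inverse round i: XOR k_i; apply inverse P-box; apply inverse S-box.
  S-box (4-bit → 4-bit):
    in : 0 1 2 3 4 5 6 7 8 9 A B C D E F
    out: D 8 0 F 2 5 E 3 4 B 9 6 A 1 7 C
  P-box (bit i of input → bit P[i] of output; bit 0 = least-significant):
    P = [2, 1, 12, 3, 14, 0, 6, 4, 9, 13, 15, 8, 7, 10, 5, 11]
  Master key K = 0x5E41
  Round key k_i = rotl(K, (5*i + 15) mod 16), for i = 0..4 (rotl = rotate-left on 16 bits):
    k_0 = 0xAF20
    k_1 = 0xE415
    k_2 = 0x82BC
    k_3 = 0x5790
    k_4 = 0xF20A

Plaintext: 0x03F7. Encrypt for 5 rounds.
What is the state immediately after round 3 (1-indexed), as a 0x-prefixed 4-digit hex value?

0xBF75

s_0 = plaintext = 0x03F7
s_1 = Round(s_0, k_0) = 0x04D6
s_2 = Round(s_1, k_1) = 0x9CBF
s_3 = Round(s_2, k_2) = 0xBF75
s_4 = Round(s_3, k_3) = 0x82B5
s_5 = Round(s_4, k_4) = 0xE26F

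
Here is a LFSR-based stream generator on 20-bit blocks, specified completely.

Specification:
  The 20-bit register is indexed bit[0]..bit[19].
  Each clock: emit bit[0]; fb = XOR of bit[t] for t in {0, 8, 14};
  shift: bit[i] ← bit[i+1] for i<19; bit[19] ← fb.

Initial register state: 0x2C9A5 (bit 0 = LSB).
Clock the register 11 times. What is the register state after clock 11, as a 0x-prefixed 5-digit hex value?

0x54E59

reg_0 = 0x2C9A5
clock 1: out=1, reg = 0x964D2
clock 2: out=0, reg = 0xCB269
clock 3: out=1, reg = 0xE5934
clock 4: out=0, reg = 0x72C9A
clock 5: out=0, reg = 0x3964D
clock 6: out=1, reg = 0x9CB26
clock 7: out=0, reg = 0x4E593
clock 8: out=1, reg = 0xA72C9
clock 9: out=1, reg = 0x53964
clock 10: out=0, reg = 0xA9CB2
clock 11: out=0, reg = 0x54E59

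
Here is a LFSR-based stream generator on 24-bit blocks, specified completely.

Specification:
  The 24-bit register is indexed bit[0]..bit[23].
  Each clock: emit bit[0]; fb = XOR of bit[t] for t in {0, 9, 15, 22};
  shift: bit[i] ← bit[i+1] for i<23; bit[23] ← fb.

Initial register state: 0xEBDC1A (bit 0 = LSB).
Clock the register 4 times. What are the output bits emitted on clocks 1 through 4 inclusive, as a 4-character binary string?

0101

reg_0 = 0xEBDC1A
clock 1: out=0, reg = 0x75EE0D
clock 2: out=1, reg = 0x3AF706
clock 3: out=0, reg = 0x1D7B83
clock 4: out=1, reg = 0x0EBDC1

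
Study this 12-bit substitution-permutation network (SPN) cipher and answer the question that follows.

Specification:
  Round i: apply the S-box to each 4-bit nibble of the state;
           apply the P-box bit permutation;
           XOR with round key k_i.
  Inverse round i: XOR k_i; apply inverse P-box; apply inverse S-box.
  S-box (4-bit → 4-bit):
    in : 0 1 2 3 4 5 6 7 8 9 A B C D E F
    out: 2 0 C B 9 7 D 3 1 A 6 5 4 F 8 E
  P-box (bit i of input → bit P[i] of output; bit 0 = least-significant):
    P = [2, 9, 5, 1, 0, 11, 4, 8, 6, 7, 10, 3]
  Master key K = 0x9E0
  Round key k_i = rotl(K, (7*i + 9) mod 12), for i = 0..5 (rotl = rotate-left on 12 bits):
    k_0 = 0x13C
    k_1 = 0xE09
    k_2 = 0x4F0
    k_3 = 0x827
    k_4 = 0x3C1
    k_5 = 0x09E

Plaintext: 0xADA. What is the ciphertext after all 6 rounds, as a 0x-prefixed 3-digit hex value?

0x057

s_0 = plaintext = 0xADA
s_1 = Round(s_0, k_0) = 0xE8D
s_2 = Round(s_1, k_1) = 0xC26
s_3 = Round(s_2, k_2) = 0x1C6
s_4 = Round(s_3, k_3) = 0x811
s_5 = Round(s_4, k_4) = 0x381
s_6 = Round(s_5, k_5) = 0x057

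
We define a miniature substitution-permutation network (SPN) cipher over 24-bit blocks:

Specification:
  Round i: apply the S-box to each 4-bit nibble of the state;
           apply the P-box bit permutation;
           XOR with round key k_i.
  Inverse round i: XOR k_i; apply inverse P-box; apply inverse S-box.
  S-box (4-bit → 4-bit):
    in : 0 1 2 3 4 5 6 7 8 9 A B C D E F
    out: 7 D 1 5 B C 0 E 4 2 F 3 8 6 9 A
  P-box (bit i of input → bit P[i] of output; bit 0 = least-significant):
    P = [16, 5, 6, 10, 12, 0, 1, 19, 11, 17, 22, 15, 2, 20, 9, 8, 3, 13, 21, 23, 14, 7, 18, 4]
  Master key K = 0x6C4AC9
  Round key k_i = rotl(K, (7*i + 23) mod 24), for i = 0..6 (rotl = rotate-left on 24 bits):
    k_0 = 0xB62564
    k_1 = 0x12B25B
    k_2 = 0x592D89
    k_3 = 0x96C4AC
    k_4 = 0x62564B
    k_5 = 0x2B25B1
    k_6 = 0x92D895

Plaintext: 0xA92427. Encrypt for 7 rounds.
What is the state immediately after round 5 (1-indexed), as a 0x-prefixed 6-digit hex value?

s_0 = plaintext = 0xA92427
s_1 = Round(s_0, k_0) = 0xB0D990
s_2 = Round(s_1, k_1) = 0x21D0B2
s_3 = Round(s_2, k_2) = 0xAA7780
s_4 = Round(s_3, k_3) = 0x612756
s_5 = Round(s_4, k_4) = 0x88D645
s_6 = Round(s_5, k_5) = 0x1733F0
s_7 = Round(s_6, k_6) = 0x7FB2E0

0x88D645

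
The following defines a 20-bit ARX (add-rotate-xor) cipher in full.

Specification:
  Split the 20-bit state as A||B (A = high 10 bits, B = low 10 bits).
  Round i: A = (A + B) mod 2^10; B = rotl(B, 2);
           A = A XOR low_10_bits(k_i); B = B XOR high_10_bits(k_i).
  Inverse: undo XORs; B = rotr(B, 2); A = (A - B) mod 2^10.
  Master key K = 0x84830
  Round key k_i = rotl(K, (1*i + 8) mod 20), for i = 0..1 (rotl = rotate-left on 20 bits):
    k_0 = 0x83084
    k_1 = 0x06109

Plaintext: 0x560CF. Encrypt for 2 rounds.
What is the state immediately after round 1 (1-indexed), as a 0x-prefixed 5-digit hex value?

0xA8D30

s_0 = plaintext = 0x560CF
s_1 = Round(s_0, k_0) = 0xA8D30
s_2 = Round(s_1, k_1) = 0xB68D9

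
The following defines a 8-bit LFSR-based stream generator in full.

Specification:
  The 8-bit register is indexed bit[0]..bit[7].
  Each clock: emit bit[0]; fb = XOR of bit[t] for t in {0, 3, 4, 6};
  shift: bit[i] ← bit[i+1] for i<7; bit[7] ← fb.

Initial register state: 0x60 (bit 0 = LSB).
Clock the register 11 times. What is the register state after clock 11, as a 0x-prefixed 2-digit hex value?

0x8C

reg_0 = 0x60
clock 1: out=0, reg = 0xB0
clock 2: out=0, reg = 0xD8
clock 3: out=0, reg = 0xEC
clock 4: out=0, reg = 0x76
clock 5: out=0, reg = 0x3B
clock 6: out=1, reg = 0x9D
clock 7: out=1, reg = 0xCE
clock 8: out=0, reg = 0x67
clock 9: out=1, reg = 0x33
clock 10: out=1, reg = 0x19
clock 11: out=1, reg = 0x8C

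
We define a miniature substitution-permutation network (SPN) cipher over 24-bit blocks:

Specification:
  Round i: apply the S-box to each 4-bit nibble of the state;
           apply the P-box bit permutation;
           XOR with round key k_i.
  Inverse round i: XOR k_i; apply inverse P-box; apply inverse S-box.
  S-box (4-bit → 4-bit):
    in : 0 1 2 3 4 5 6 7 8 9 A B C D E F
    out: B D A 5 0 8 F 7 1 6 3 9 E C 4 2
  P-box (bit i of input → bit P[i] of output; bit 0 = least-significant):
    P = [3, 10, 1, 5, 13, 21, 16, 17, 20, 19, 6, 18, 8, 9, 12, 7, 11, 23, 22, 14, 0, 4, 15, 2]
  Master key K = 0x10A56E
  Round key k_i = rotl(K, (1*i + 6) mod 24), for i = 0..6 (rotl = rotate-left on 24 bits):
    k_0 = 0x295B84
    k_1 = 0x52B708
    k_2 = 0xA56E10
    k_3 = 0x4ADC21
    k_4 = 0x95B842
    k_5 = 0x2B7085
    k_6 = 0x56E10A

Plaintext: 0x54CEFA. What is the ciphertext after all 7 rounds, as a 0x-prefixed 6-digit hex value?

0x7FF144

s_0 = plaintext = 0x54CEFA
s_1 = Round(s_0, k_0) = 0x094D48
s_2 = Round(s_1, k_1) = 0x96B755
s_3 = Round(s_2, k_2) = 0x7FA7E0
s_4 = Round(s_3, k_3) = 0xD35B58
s_5 = Round(s_4, k_4) = 0xC330CE
s_6 = Round(s_5, k_5) = 0x54E993
s_7 = Round(s_6, k_6) = 0x7FF144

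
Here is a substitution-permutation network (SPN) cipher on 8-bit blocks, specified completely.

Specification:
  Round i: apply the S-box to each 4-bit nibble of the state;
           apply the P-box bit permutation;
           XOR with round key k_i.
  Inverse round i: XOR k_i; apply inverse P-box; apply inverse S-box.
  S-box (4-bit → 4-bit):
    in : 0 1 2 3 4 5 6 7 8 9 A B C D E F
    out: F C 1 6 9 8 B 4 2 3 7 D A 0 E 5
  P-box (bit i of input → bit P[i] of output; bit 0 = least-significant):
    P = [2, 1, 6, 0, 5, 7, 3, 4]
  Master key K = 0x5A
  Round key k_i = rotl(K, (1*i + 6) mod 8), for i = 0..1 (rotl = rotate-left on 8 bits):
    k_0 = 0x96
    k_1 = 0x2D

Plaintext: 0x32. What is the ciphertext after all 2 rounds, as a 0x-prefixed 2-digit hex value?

0x73

s_0 = plaintext = 0x32
s_1 = Round(s_0, k_0) = 0x1A
s_2 = Round(s_1, k_1) = 0x73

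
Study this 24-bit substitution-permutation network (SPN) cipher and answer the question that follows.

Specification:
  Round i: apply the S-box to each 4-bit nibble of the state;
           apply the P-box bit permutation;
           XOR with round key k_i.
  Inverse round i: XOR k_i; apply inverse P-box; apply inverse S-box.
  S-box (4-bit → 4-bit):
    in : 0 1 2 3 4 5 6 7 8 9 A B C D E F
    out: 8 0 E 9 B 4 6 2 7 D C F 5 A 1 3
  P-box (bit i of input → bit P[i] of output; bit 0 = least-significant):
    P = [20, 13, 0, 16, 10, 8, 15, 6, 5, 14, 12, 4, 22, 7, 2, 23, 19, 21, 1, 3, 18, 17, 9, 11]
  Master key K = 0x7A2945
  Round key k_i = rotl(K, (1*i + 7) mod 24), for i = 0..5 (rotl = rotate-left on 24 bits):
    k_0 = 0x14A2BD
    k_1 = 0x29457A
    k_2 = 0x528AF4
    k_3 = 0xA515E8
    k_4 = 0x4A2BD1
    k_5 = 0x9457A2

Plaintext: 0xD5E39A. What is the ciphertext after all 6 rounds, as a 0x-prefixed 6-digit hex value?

0x326032

s_0 = plaintext = 0xD5E39A
s_1 = Round(s_0, k_0) = 0x572ECE
s_2 = Round(s_1, k_1) = 0x99C3DE
s_3 = Round(s_2, k_2) = 0x0E818A
s_4 = Round(s_3, k_3) = 0xEC986D
s_5 = Round(s_4, k_4) = 0x87DAF7
s_6 = Round(s_5, k_5) = 0x326032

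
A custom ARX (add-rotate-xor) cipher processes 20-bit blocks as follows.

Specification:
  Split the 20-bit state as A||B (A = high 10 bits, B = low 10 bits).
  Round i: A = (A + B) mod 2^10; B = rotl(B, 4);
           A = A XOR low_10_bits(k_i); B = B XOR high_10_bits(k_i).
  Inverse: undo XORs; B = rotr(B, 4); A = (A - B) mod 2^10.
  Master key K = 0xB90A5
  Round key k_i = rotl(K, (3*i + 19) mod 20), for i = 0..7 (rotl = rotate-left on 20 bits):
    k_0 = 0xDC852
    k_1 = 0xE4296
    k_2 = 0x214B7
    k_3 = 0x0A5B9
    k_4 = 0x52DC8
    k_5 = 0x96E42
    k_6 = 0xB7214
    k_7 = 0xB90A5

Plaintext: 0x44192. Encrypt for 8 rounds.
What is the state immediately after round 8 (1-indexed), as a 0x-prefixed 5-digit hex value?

s_0 = plaintext = 0x44192
s_1 = Round(s_0, k_0) = 0xBC254
s_2 = Round(s_1, k_1) = 0xF4AD9
s_3 = Round(s_2, k_2) = 0x8711E
s_4 = Round(s_3, k_3) = 0xA0DCD
s_5 = Round(s_4, k_4) = 0x6619C
s_6 = Round(s_5, k_5) = 0x5DB9D
s_7 = Round(s_6, k_6) = 0xC1F02
s_8 = Round(s_7, k_7) = 0xAB2C8

0xAB2C8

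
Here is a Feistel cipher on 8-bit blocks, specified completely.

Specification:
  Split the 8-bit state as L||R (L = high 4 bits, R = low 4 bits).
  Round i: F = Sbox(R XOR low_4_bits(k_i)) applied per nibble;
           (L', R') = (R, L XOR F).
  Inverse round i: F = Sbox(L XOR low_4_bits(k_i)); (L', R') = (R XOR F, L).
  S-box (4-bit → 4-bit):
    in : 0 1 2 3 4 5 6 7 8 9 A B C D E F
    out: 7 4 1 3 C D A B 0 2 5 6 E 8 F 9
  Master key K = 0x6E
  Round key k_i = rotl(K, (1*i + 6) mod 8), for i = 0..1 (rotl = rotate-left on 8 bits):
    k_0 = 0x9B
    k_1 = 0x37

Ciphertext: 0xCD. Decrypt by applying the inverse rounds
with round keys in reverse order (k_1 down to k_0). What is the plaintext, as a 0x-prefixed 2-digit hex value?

0xBB

s_0 = ciphertext = 0xCD
s_1 = InvRound(s_0, k_1) = 0xBC
s_2 = InvRound(s_1, k_0) = 0xBB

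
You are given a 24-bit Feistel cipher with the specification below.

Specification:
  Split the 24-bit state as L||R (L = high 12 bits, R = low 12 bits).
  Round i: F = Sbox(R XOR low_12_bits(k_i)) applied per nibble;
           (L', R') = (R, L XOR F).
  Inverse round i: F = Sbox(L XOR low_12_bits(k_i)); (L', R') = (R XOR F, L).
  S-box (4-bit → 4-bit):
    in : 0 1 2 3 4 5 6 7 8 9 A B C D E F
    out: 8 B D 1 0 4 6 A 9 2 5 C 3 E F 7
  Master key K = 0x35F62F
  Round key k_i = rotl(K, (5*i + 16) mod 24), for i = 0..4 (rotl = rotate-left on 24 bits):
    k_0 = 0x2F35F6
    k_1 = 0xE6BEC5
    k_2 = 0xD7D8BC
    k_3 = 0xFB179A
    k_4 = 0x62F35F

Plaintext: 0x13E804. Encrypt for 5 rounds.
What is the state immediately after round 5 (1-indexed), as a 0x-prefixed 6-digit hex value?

s_0 = plaintext = 0x13E804
s_1 = Round(s_0, k_0) = 0x804F43
s_2 = Round(s_1, k_1) = 0xF43392
s_3 = Round(s_2, k_2) = 0x39239C
s_4 = Round(s_3, k_3) = 0x39C314
s_5 = Round(s_4, k_4) = 0x314B90

0x314B90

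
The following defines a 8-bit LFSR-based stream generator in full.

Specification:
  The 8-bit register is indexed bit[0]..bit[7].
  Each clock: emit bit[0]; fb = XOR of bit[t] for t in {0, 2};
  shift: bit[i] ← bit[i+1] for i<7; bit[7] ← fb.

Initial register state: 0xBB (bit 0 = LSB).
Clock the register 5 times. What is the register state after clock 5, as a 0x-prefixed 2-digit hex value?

reg_0 = 0xBB
clock 1: out=1, reg = 0xDD
clock 2: out=1, reg = 0x6E
clock 3: out=0, reg = 0xB7
clock 4: out=1, reg = 0x5B
clock 5: out=1, reg = 0xAD

0xAD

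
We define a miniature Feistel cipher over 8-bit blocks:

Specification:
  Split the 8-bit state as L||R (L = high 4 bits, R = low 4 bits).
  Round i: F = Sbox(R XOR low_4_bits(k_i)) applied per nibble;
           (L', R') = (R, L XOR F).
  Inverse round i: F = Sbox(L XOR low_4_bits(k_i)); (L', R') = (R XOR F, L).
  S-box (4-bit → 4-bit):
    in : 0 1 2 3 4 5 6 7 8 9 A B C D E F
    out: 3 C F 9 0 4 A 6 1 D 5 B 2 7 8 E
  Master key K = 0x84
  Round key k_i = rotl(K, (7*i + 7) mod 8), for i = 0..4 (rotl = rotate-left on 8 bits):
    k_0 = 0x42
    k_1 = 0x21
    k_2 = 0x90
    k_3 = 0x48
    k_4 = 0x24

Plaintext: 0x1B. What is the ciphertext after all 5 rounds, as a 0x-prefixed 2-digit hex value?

s_0 = plaintext = 0x1B
s_1 = Round(s_0, k_0) = 0xBC
s_2 = Round(s_1, k_1) = 0xCC
s_3 = Round(s_2, k_2) = 0xCE
s_4 = Round(s_3, k_3) = 0xE6
s_5 = Round(s_4, k_4) = 0x61

0x61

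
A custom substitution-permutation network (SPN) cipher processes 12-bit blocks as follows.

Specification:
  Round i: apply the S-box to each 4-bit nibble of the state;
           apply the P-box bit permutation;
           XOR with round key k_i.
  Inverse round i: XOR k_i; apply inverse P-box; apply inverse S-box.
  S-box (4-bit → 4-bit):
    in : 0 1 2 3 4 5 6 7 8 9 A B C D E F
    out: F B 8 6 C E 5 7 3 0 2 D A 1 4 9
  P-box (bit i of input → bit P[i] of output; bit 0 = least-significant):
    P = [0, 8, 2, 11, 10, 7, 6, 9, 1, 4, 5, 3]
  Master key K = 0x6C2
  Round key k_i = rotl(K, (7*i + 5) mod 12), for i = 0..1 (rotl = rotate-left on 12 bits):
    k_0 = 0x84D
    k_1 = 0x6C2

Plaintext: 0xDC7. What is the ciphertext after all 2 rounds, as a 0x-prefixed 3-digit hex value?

s_0 = plaintext = 0xDC7
s_1 = Round(s_0, k_0) = 0xBCA
s_2 = Round(s_1, k_1) = 0x568

0x568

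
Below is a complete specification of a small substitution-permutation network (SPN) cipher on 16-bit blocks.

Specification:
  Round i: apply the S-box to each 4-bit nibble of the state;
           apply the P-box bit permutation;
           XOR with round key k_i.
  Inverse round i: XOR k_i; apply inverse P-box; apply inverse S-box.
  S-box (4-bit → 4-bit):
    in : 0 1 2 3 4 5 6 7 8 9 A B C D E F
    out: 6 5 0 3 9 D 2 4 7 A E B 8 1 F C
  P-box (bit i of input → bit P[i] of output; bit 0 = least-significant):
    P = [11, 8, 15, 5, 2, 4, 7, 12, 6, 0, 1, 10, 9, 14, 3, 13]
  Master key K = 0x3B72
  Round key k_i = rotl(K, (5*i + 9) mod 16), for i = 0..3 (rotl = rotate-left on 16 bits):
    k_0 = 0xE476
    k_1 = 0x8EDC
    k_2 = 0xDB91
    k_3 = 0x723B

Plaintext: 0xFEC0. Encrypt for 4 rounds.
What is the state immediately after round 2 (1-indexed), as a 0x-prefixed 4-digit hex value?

s_0 = plaintext = 0xFEC0
s_1 = Round(s_0, k_0) = 0x513D
s_2 = Round(s_1, k_1) = 0xA482
s_3 = Round(s_2, k_2) = 0xBF4D
s_4 = Round(s_3, k_3) = 0x0C3D

0xA482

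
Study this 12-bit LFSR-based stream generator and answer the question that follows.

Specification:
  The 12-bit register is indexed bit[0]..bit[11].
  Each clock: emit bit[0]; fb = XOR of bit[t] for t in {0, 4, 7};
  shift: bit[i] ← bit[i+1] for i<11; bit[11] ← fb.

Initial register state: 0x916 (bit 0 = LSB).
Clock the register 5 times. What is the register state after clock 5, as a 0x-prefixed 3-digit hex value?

reg_0 = 0x916
clock 1: out=0, reg = 0xC8B
clock 2: out=1, reg = 0x645
clock 3: out=1, reg = 0xB22
clock 4: out=0, reg = 0x591
clock 5: out=1, reg = 0xAC8

0xAC8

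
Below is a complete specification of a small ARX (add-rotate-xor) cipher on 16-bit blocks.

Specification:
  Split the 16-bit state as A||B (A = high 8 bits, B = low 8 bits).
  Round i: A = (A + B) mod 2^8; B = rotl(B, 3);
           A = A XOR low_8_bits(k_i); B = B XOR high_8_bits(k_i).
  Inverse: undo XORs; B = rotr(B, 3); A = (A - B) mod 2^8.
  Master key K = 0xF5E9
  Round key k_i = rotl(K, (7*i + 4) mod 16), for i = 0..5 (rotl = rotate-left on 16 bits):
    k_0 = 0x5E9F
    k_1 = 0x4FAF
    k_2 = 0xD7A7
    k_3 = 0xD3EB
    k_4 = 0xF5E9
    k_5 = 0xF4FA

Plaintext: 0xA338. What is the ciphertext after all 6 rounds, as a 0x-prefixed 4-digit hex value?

0xE63B

s_0 = plaintext = 0xA338
s_1 = Round(s_0, k_0) = 0x449F
s_2 = Round(s_1, k_1) = 0x4CB3
s_3 = Round(s_2, k_2) = 0x584A
s_4 = Round(s_3, k_3) = 0x4981
s_5 = Round(s_4, k_4) = 0x23F9
s_6 = Round(s_5, k_5) = 0xE63B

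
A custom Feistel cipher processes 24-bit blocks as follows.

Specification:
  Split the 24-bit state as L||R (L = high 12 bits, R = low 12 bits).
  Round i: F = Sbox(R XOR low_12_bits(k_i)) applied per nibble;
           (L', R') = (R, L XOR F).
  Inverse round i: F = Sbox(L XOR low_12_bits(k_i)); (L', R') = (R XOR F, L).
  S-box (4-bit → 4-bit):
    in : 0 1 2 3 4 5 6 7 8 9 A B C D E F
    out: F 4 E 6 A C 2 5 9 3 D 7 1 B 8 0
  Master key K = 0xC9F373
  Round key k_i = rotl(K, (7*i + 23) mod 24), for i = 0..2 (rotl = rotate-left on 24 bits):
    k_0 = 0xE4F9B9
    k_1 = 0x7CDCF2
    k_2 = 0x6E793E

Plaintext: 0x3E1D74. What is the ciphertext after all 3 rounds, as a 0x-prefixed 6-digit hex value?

s_0 = plaintext = 0x3E1D74
s_1 = Round(s_0, k_0) = 0xD749FA
s_2 = Round(s_1, k_1) = 0x9FA18D
s_3 = Round(s_2, k_2) = 0x18D08C

0x18D08C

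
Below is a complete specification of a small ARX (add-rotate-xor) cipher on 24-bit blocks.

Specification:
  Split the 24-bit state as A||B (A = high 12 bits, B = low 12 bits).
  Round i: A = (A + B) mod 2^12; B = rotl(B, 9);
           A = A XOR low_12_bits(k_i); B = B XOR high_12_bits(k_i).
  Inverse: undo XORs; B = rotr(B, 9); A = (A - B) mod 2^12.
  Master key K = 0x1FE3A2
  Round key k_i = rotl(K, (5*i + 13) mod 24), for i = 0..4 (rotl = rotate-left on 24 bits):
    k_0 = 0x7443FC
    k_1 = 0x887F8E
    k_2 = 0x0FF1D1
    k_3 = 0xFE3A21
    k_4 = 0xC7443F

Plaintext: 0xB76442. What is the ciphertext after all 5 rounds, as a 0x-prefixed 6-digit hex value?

s_0 = plaintext = 0xB76442
s_1 = Round(s_0, k_0) = 0xC443CC
s_2 = Round(s_1, k_1) = 0xF9E0FE
s_3 = Round(s_2, k_2) = 0x14DCE0
s_4 = Round(s_3, k_3) = 0x40CE7F
s_5 = Round(s_4, k_4) = 0x6B43BB

0x6B43BB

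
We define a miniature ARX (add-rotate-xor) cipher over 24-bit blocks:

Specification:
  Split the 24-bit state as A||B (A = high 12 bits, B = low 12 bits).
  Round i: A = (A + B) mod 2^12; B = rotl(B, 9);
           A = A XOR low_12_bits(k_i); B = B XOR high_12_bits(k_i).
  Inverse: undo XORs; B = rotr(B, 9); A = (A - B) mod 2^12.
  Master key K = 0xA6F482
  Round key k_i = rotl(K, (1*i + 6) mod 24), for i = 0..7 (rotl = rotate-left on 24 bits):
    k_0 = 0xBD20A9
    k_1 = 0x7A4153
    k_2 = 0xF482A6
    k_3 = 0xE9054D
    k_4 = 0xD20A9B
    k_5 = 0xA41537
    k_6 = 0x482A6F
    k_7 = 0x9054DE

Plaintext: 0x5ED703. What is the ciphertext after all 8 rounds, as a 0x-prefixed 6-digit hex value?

s_0 = plaintext = 0x5ED703
s_1 = Round(s_0, k_0) = 0xC59D32
s_2 = Round(s_1, k_1) = 0x8D8202
s_3 = Round(s_2, k_2) = 0x87CB08
s_4 = Round(s_3, k_3) = 0x6C9FF1
s_5 = Round(s_4, k_4) = 0xC21EDE
s_6 = Round(s_5, k_5) = 0xFC879A
s_7 = Round(s_6, k_6) = 0xD0D071
s_8 = Round(s_7, k_7) = 0x9A0B0B

0x9A0B0B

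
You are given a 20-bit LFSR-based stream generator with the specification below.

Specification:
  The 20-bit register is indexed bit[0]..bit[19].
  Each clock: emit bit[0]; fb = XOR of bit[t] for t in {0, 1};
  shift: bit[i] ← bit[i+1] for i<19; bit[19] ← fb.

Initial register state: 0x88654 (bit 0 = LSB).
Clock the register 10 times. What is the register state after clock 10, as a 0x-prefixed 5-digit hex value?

0x5FA21

reg_0 = 0x88654
clock 1: out=0, reg = 0x4432A
clock 2: out=0, reg = 0xA2195
clock 3: out=1, reg = 0xD10CA
clock 4: out=0, reg = 0xE8865
clock 5: out=1, reg = 0xF4432
clock 6: out=0, reg = 0xFA219
clock 7: out=1, reg = 0xFD10C
clock 8: out=0, reg = 0x7E886
clock 9: out=0, reg = 0xBF443
clock 10: out=1, reg = 0x5FA21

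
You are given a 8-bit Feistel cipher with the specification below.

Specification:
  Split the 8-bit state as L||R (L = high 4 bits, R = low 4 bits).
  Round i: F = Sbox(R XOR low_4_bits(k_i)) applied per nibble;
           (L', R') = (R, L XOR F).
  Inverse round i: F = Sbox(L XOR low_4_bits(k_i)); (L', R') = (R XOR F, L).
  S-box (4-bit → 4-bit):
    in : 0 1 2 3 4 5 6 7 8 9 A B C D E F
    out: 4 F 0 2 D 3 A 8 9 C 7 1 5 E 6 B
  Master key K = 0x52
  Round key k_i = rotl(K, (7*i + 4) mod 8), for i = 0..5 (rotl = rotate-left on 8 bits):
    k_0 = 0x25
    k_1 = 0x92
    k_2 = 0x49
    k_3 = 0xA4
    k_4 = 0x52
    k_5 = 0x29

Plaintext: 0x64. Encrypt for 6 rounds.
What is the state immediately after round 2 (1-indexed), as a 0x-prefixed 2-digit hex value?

0x95

s_0 = plaintext = 0x64
s_1 = Round(s_0, k_0) = 0x49
s_2 = Round(s_1, k_1) = 0x95
s_3 = Round(s_2, k_2) = 0x5C
s_4 = Round(s_3, k_3) = 0xCC
s_5 = Round(s_4, k_4) = 0xCA
s_6 = Round(s_5, k_5) = 0xAE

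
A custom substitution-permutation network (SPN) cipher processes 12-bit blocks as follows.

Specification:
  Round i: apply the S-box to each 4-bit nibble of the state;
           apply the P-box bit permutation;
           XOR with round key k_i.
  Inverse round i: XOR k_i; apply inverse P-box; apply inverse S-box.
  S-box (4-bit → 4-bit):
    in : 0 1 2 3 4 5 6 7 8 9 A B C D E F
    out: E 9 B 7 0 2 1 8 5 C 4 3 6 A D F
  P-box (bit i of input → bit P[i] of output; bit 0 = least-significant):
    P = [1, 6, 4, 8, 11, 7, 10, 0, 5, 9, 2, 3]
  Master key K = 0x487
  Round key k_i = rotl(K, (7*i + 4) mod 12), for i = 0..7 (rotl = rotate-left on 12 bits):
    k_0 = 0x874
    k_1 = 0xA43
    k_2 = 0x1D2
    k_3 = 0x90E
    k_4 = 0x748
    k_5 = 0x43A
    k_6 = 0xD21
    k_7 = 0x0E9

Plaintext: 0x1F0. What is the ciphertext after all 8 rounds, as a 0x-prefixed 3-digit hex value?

s_0 = plaintext = 0x1F0
s_1 = Round(s_0, k_0) = 0x58D
s_2 = Round(s_1, k_1) = 0x503
s_3 = Round(s_2, k_2) = 0x701
s_4 = Round(s_3, k_3) = 0xC85
s_5 = Round(s_4, k_4) = 0x90C
s_6 = Round(s_5, k_5) = 0x0E7
s_7 = Round(s_6, k_6) = 0x22C
s_8 = Round(s_7, k_7) = 0xA10

0xA10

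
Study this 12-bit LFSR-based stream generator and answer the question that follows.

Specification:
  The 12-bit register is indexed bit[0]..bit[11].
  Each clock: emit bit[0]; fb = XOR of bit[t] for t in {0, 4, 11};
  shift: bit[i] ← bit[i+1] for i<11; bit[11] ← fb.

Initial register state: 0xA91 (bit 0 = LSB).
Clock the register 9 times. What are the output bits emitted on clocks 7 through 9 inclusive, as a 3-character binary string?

010

reg_0 = 0xA91
clock 1: out=1, reg = 0xD48
clock 2: out=0, reg = 0xEA4
clock 3: out=0, reg = 0xF52
clock 4: out=0, reg = 0x7A9
clock 5: out=1, reg = 0xBD4
clock 6: out=0, reg = 0x5EA
clock 7: out=0, reg = 0x2F5
clock 8: out=1, reg = 0x17A
clock 9: out=0, reg = 0x8BD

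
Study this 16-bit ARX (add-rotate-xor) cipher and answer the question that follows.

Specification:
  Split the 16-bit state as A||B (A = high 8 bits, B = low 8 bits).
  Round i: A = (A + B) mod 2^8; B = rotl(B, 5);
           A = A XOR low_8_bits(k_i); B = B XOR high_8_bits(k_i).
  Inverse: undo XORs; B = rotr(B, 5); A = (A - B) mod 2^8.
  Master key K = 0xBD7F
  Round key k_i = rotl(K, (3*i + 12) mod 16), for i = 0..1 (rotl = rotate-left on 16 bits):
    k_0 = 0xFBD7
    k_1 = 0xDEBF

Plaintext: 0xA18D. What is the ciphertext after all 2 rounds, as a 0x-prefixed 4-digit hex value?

s_0 = plaintext = 0xA18D
s_1 = Round(s_0, k_0) = 0xF94A
s_2 = Round(s_1, k_1) = 0xFC97

0xFC97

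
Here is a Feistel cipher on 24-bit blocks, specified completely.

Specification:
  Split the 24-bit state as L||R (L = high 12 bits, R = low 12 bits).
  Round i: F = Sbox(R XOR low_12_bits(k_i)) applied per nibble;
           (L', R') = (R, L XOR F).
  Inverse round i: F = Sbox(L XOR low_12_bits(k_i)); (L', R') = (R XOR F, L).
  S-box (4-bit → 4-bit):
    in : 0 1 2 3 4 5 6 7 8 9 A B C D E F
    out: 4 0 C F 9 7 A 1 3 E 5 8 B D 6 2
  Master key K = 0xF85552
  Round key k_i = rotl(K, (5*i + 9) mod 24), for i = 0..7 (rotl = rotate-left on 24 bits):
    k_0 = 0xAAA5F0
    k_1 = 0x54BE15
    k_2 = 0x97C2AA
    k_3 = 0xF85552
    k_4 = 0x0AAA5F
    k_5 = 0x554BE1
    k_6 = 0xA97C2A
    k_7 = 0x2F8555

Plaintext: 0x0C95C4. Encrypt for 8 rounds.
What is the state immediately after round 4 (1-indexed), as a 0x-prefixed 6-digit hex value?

s_0 = plaintext = 0x0C95C4
s_1 = Round(s_0, k_0) = 0x5C4430
s_2 = Round(s_1, k_1) = 0x430003
s_3 = Round(s_2, k_2) = 0x00386E
s_4 = Round(s_3, k_3) = 0x86EDF8
s_5 = Round(s_4, k_4) = 0xDF893F
s_6 = Round(s_5, k_5) = 0x93F12E
s_7 = Round(s_6, k_6) = 0x12E476
s_8 = Round(s_7, k_7) = 0x4761E1

0x86EDF8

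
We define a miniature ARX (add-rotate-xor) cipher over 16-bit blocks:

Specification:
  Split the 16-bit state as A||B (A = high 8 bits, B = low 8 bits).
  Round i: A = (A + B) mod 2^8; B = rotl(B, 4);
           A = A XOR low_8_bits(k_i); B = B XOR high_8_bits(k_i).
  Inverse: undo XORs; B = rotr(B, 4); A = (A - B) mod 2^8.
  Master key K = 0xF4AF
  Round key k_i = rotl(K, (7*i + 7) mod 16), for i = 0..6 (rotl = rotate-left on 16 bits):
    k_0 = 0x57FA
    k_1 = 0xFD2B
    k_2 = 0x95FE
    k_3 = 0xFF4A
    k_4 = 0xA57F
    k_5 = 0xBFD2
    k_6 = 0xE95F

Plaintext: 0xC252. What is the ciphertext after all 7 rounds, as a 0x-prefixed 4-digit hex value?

s_0 = plaintext = 0xC252
s_1 = Round(s_0, k_0) = 0xEE72
s_2 = Round(s_1, k_1) = 0x4BDA
s_3 = Round(s_2, k_2) = 0xDB38
s_4 = Round(s_3, k_3) = 0x597C
s_5 = Round(s_4, k_4) = 0xAA62
s_6 = Round(s_5, k_5) = 0xDE99
s_7 = Round(s_6, k_6) = 0x2870

0x2870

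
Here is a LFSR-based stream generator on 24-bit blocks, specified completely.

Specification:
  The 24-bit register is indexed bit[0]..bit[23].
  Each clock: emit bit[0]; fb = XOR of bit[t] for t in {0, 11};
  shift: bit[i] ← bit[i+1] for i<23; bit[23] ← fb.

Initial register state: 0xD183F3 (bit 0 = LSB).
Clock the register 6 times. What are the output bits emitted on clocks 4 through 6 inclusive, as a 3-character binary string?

reg_0 = 0xD183F3
clock 1: out=1, reg = 0xE8C1F9
clock 2: out=1, reg = 0xF460FC
clock 3: out=0, reg = 0x7A307E
clock 4: out=0, reg = 0x3D183F
clock 5: out=1, reg = 0x1E8C1F
clock 6: out=1, reg = 0x0F460F

011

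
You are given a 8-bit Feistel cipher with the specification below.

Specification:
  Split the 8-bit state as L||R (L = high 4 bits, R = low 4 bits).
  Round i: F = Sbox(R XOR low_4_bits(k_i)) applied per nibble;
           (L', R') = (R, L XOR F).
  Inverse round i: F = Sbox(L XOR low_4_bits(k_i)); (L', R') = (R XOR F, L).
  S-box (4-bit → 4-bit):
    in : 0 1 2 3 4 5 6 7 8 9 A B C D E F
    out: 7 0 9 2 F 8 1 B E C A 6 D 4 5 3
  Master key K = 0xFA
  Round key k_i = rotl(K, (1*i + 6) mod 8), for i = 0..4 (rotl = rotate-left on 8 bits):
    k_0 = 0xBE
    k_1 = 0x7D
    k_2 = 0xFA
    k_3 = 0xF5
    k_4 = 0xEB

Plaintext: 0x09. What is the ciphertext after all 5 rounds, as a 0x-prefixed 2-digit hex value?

0x3C

s_0 = plaintext = 0x09
s_1 = Round(s_0, k_0) = 0x9B
s_2 = Round(s_1, k_1) = 0xB8
s_3 = Round(s_2, k_2) = 0x82
s_4 = Round(s_3, k_3) = 0x23
s_5 = Round(s_4, k_4) = 0x3C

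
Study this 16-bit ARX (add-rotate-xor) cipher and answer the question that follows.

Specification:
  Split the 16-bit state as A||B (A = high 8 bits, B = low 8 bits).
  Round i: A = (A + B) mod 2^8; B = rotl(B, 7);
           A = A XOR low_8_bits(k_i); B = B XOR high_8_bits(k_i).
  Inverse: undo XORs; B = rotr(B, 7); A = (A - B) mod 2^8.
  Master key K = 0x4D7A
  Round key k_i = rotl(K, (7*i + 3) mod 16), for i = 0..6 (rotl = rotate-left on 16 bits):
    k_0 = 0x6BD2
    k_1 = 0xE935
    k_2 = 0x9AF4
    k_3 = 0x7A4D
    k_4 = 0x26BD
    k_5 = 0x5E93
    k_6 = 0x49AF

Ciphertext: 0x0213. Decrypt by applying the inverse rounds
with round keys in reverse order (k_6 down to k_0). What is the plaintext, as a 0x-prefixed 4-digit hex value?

s_0 = ciphertext = 0x0213
s_1 = InvRound(s_0, k_6) = 0xF9B4
s_2 = InvRound(s_1, k_5) = 0x95D5
s_3 = InvRound(s_2, k_4) = 0x41E7
s_4 = InvRound(s_3, k_3) = 0xD13B
s_5 = InvRound(s_4, k_2) = 0xE243
s_6 = InvRound(s_5, k_1) = 0x8255
s_7 = InvRound(s_6, k_0) = 0xD47C

0xD47C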